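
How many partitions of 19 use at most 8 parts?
By conjugation, equals partitions of 19 into parts ≤ 8. Let r_j(i) = number of partitions of i into parts ≤ j, for i = 0..19. r_1(i) = 1 for all i; r_j(i) = r_{j-1}(i) + r_j(i-j). Rows j = 2..8: ≤2: 1 1 2 2 3 3 4 4 5 5 6 6 7 7 8 8 9 9 10 10; ≤3: 1 1 2 3 4 5 7 8 10 12 14 16 19 21 24 27 30 33 37 40; ≤4: 1 1 2 3 5 6 9 11 15 18 23 27 34 39 47 54 64 72 84 94; ≤5: 1 1 2 3 5 7 10 13 18 23 30 37 47 57 70 84 101 119 141 164; ≤6: 1 1 2 3 5 7 11 14 20 26 35 44 58 71 90 110 136 163 199 235; ≤7: 1 1 2 3 5 7 11 15 21 28 38 49 65 82 105 131 164 201 248 300; ≤8: 1 1 2 3 5 7 11 15 22 29 40 52 70 89 116 146 186 230 288 352. r_8(19) = 352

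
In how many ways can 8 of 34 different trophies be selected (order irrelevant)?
C(34,8) = 34!/(8!×26!) = 18156204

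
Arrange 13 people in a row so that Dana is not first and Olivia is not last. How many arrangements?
By inclusion-exclusion: 13! - 2×(13-1)! + (13-2)! = 6227020800 - 958003200 + 39916800 = 5308934400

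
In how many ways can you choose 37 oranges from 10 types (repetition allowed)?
C(37+10-1, 10-1) = C(46, 9) = 1101716330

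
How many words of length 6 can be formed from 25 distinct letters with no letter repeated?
P(25,6) = 25!/(25-6)! = 127512000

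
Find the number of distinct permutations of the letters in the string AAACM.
5! / (1! × 1! × 3!) = 20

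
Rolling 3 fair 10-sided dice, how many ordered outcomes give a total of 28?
Coefficient of x^28 in (x + x² + ... + x^10)^3. By inclusion-exclusion on dice exceeding 10: Σ_j (-1)^j C(3,j)·C(28-1-10j, 2) = C(3,0)·C(27,2) - C(3,1)·C(17,2) + C(3,2)·C(7,2) = 1·351 - 3·136 + 3·21 = 6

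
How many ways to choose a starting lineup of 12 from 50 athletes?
C(50,12) = 50!/(12!×38!) = 121399651100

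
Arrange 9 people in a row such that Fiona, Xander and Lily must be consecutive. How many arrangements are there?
Treat the 3 as one block: (9-3+1)! × 3! = 5040 × 6 = 30240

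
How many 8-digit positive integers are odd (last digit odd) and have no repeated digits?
Last∈{1,3,5,7,9}. Last=0: 0. Last nonzero: 5×8×P(8,6) = 806400. Total = 806400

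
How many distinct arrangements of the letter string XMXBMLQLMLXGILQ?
15! / (2! × 3! × 4! × 1! × 3! × 1! × 1!) = 756756000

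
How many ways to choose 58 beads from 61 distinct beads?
C(61,58) = 61!/(58!×3!) = 35990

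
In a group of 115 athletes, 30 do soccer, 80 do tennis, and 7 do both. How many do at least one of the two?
|A∪B| = |A| + |B| - |A∩B| = 30 + 80 - 7 = 103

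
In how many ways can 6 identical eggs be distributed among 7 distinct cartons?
C(6+7-1, 7-1) = C(12, 6) = 924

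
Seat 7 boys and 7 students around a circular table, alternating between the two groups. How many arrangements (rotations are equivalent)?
Fix one of the boys: (7-1)! ways for the remaining boys, × 7! ways for the students = 720 × 5040 = 3628800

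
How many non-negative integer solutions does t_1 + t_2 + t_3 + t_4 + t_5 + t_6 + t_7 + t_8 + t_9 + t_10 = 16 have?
C(16+10-1, 10-1) = C(25, 9) = 2042975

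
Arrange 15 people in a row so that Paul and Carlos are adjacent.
Treat as block: (15-1)! × 2! = 87178291200 × 2 = 174356582400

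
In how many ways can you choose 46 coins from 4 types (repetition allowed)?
C(46+4-1, 4-1) = C(49, 3) = 18424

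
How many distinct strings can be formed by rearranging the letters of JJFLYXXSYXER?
12! / (2! × 1! × 2! × 1! × 1! × 3! × 1! × 1!) = 19958400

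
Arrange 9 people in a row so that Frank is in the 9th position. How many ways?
Fix one position: (9-1)! = 40320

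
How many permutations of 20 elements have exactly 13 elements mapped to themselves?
Choose the 13 fixed points C(20,13) = 77520, derange the rest: !7 = Σ_{j=0}^{7} (-1)^j·7!/j! = 5040 - 5040 + 2520 - 840 + 210 - 42 + 7 - 1 = 1854. Product = 77520 × 1854 = 143722080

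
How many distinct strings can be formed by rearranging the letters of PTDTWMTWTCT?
11! / (1! × 1! × 1! × 2! × 5! × 1!) = 166320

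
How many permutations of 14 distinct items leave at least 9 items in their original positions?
Exactly j fixed points: C(14,j)·!(14-j); sum over j ≥ 9 (derangement numbers via !m = (m-1)·(!(m-1) + !(m-2)): !0..!5 = 1, 0, 1, 2, 9, 44). Σ_{j=9}^{14} C(14,j)·!(14-j) = C(14,9)·!5 + C(14,10)·!4 + C(14,11)·!3 + C(14,12)·!2 + C(14,13)·!1 + C(14,14)·!0 = 2002·44 + 1001·9 + 364·2 + 91·1 + 14·0 + 1·1 = 97917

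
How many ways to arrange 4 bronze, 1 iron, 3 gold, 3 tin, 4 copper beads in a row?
15! / (4! × 1! × 3! × 3! × 4!) = 63063000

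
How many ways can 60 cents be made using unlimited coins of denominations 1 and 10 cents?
Coefficient of x^60 in 1/(1-x^1) · 1/(1-x^10). Use j coins of 10 for j = 0..⌊60/10⌋ = 6, the rest in 1s: 6 + 1 = 7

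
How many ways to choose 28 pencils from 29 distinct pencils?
C(29,28) = 29!/(28!×1!) = 29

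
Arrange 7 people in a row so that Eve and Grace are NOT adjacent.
Total - adjacent = 7! - (7-1)!×2 = 5040 - 1440 = 3600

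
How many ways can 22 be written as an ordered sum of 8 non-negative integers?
C(22+8-1, 8-1) = C(29, 7) = 1560780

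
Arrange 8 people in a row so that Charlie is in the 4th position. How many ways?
Fix one position: (8-1)! = 5040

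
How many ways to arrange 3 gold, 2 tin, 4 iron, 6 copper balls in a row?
15! / (3! × 2! × 4! × 6!) = 6306300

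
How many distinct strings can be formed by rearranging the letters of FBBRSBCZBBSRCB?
14! / (2! × 1! × 2! × 6! × 2! × 1!) = 15135120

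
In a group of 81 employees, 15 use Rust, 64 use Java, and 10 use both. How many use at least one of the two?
|A∪B| = |A| + |B| - |A∩B| = 15 + 64 - 10 = 69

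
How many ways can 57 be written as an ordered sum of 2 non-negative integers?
C(57+2-1, 2-1) = C(58, 1) = 58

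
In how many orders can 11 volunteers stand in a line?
11! = 39916800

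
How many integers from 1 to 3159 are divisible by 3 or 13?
⌊3159/3⌋ + ⌊3159/13⌋ - ⌊3159/39⌋ = 1053 + 243 - 81 = 1215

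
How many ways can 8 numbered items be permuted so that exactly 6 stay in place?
Choose the 6 fixed points C(8,6) = 28, derange the rest: !2 = Σ_{j=0}^{2} (-1)^j·2!/j! = 2 - 2 + 1 = 1. Product = 28 × 1 = 28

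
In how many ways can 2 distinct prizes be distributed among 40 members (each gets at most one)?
P(40,2) = 40!/(40-2)! = 1560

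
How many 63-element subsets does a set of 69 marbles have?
C(69,63) = 69!/(63!×6!) = 119877472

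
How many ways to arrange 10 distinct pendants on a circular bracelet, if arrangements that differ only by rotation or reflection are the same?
(10-1)!/2 = 362880/2 = 181440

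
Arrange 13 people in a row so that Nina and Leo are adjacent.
Treat as block: (13-1)! × 2! = 479001600 × 2 = 958003200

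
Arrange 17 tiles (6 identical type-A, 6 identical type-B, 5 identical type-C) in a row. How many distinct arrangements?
17! / (6! × 6! × 5!) = 5717712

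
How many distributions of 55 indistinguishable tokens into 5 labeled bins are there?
C(55+5-1, 5-1) = C(59, 4) = 455126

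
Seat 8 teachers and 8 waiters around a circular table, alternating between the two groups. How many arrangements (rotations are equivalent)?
Fix one of the teachers: (8-1)! ways for the remaining teachers, × 8! ways for the waiters = 5040 × 40320 = 203212800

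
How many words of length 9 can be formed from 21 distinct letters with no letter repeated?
P(21,9) = 21!/(21-9)! = 106661318400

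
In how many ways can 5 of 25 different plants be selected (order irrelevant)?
C(25,5) = 25!/(5!×20!) = 53130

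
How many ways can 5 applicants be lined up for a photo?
5! = 120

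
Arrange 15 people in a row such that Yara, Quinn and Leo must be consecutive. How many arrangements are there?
Treat the 3 as one block: (15-3+1)! × 3! = 6227020800 × 6 = 37362124800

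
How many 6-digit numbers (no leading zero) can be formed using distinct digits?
First digit: 9 choices (nonzero). Then descending: 9 × 9 × 8 × 7 × 6 × 5 = 136080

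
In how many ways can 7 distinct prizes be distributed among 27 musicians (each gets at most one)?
P(27,7) = 27!/(27-7)! = 4475671200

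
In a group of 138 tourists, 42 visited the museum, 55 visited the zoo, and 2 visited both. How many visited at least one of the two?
|A∪B| = |A| + |B| - |A∩B| = 42 + 55 - 2 = 95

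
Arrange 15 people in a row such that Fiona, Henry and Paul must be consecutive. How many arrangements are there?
Treat the 3 as one block: (15-3+1)! × 3! = 6227020800 × 6 = 37362124800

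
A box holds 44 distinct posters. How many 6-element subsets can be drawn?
C(44,6) = 44!/(6!×38!) = 7059052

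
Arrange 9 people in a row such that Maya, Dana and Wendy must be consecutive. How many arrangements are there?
Treat the 3 as one block: (9-3+1)! × 3! = 5040 × 6 = 30240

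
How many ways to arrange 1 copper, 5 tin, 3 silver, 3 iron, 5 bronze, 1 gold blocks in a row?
18! / (1! × 5! × 3! × 3! × 5! × 1!) = 12350257920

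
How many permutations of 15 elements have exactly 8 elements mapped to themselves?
Choose the 8 fixed points C(15,8) = 6435, derange the rest: !7 = Σ_{j=0}^{7} (-1)^j·7!/j! = 5040 - 5040 + 2520 - 840 + 210 - 42 + 7 - 1 = 1854. Product = 6435 × 1854 = 11930490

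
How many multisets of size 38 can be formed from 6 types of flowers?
C(38+6-1, 6-1) = C(43, 5) = 962598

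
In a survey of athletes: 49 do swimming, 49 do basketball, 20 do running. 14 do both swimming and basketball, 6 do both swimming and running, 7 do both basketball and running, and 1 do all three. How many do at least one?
|A∪B∪C| = 49+49+20-14-6-7+1 = 92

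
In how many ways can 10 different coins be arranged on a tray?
10! = 3628800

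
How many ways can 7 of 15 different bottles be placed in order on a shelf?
P(15,7) = 15!/(15-7)! = 32432400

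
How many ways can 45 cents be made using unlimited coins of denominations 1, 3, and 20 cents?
Coefficient of x^45 in 1/(1-x^1) · 1/(1-x^3) · 1/(1-x^20). Case on j = number of 20-cent coins (j = 0..2); remainder r = 45 - 20j is made from {1,3} in ⌊r/3⌋+1 ways. r = 45, 25, 5 → 16 + 9 + 2 = 27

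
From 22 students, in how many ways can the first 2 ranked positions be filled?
P(22,2) = 22!/(22-2)! = 462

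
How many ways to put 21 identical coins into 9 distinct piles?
C(21+9-1, 9-1) = C(29, 8) = 4292145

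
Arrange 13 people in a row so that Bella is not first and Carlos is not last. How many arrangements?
By inclusion-exclusion: 13! - 2×(13-1)! + (13-2)! = 6227020800 - 958003200 + 39916800 = 5308934400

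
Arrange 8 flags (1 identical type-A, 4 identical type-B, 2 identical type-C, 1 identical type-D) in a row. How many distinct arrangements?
8! / (1! × 4! × 2! × 1!) = 840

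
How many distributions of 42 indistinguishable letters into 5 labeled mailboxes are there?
C(42+5-1, 5-1) = C(46, 4) = 163185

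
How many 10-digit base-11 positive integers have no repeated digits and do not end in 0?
Last digit: 10 nonzero choices. First digit: 9 (nonzero, ≠last). Middle 8: P(9,8) = 362880. Total = 32659200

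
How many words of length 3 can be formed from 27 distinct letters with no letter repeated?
P(27,3) = 27!/(27-3)! = 17550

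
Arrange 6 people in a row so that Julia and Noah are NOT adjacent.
Total - adjacent = 6! - (6-1)!×2 = 720 - 240 = 480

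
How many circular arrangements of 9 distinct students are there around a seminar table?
Circular: fix one position, arrange the rest. (9-1)! = 40320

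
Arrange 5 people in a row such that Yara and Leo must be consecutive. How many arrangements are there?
Treat the 2 as one block: (5-2+1)! × 2! = 24 × 2 = 48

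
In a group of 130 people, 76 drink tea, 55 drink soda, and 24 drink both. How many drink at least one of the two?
|A∪B| = |A| + |B| - |A∩B| = 76 + 55 - 24 = 107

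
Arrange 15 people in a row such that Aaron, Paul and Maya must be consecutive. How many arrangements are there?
Treat the 3 as one block: (15-3+1)! × 3! = 6227020800 × 6 = 37362124800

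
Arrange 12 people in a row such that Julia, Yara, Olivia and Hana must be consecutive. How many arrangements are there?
Treat the 4 as one block: (12-4+1)! × 4! = 362880 × 24 = 8709120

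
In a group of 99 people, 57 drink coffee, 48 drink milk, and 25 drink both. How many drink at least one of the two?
|A∪B| = |A| + |B| - |A∩B| = 57 + 48 - 25 = 80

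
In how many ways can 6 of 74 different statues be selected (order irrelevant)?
C(74,6) = 74!/(6!×68!) = 185250786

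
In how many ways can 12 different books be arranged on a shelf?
12! = 479001600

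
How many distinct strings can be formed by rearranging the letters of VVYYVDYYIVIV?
12! / (4! × 5! × 1! × 2!) = 83160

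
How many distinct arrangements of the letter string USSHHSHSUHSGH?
13! / (5! × 1! × 5! × 2!) = 216216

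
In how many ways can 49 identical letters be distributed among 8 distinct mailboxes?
C(49+8-1, 8-1) = C(56, 7) = 231917400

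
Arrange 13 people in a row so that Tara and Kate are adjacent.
Treat as block: (13-1)! × 2! = 479001600 × 2 = 958003200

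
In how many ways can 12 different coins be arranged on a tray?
12! = 479001600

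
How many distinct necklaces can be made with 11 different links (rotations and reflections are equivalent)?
(11-1)!/2 = 3628800/2 = 1814400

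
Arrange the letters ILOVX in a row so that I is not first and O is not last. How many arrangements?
By inclusion-exclusion: 5! - 2×(5-1)! + (5-2)! = 120 - 48 + 6 = 78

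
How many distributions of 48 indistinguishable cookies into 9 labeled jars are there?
C(48+9-1, 9-1) = C(56, 8) = 1420494075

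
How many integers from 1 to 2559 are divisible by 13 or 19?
⌊2559/13⌋ + ⌊2559/19⌋ - ⌊2559/247⌋ = 196 + 134 - 10 = 320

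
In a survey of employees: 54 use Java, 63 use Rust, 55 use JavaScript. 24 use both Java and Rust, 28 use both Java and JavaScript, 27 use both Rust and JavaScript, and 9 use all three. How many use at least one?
|A∪B∪C| = 54+63+55-24-28-27+9 = 102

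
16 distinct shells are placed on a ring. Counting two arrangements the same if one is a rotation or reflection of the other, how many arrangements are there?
(16-1)!/2 = 1307674368000/2 = 653837184000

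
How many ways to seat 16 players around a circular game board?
Circular: fix one position, arrange the rest. (16-1)! = 1307674368000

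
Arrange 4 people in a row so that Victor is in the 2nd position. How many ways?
Fix one position: (4-1)! = 6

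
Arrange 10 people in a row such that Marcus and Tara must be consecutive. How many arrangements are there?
Treat the 2 as one block: (10-2+1)! × 2! = 362880 × 2 = 725760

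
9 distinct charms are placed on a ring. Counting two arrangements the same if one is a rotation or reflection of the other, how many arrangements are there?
(9-1)!/2 = 40320/2 = 20160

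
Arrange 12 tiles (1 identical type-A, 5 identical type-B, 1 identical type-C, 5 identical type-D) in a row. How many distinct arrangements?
12! / (1! × 5! × 1! × 5!) = 33264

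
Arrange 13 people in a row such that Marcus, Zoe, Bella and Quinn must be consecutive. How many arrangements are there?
Treat the 4 as one block: (13-4+1)! × 4! = 3628800 × 24 = 87091200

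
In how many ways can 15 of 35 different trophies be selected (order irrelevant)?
C(35,15) = 35!/(15!×20!) = 3247943160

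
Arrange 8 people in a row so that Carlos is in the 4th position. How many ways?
Fix one position: (8-1)! = 5040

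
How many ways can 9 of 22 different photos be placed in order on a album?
P(22,9) = 22!/(22-9)! = 180503769600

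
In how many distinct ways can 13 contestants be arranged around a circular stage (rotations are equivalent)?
Circular: fix one position, arrange the rest. (13-1)! = 479001600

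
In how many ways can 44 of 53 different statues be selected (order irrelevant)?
C(53,44) = 53!/(44!×9!) = 4431613550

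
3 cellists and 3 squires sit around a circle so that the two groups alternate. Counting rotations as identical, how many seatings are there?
Fix one of the cellists: (3-1)! ways for the remaining cellists, × 3! ways for the squires = 2 × 6 = 12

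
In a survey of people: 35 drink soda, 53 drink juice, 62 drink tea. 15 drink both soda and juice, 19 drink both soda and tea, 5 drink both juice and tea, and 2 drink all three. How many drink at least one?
|A∪B∪C| = 35+53+62-15-19-5+2 = 113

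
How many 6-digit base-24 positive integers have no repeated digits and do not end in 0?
Last digit: 23 nonzero choices. First digit: 22 (nonzero, ≠last). Middle 4: P(22,4) = 175560. Total = 88833360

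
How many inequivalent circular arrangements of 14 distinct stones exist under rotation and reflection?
(14-1)!/2 = 6227020800/2 = 3113510400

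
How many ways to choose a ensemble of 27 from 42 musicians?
C(42,27) = 42!/(27!×15!) = 98672427616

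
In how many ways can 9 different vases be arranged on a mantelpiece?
9! = 362880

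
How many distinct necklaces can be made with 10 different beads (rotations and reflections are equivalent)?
(10-1)!/2 = 362880/2 = 181440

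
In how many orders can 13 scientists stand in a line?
13! = 6227020800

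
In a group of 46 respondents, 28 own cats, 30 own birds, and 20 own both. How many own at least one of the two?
|A∪B| = |A| + |B| - |A∩B| = 28 + 30 - 20 = 38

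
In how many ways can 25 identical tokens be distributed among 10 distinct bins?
C(25+10-1, 10-1) = C(34, 9) = 52451256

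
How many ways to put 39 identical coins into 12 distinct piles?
C(39+12-1, 12-1) = C(50, 11) = 37353738800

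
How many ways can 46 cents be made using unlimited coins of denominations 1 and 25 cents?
Coefficient of x^46 in 1/(1-x^1) · 1/(1-x^25). Use j coins of 25 for j = 0..⌊46/25⌋ = 1, the rest in 1s: 1 + 1 = 2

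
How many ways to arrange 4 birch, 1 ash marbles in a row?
5! / (4! × 1!) = 5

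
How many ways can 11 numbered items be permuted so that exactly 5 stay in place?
Choose the 5 fixed points C(11,5) = 462, derange the rest: !6 = Σ_{j=0}^{6} (-1)^j·6!/j! = 720 - 720 + 360 - 120 + 30 - 6 + 1 = 265. Product = 462 × 265 = 122430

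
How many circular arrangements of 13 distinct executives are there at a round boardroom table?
Circular: fix one position, arrange the rest. (13-1)! = 479001600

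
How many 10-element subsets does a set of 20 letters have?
C(20,10) = 20!/(10!×10!) = 184756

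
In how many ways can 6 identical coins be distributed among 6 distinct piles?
C(6+6-1, 6-1) = C(11, 5) = 462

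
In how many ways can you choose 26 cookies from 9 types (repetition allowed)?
C(26+9-1, 9-1) = C(34, 8) = 18156204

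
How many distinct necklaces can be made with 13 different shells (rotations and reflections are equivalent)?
(13-1)!/2 = 479001600/2 = 239500800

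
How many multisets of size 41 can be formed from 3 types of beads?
C(41+3-1, 3-1) = C(43, 2) = 903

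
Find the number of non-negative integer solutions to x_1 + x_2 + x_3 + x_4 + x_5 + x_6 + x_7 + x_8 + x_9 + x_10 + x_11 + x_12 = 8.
C(8+12-1, 12-1) = C(19, 11) = 75582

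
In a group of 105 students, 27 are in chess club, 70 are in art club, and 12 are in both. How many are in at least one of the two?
|A∪B| = |A| + |B| - |A∩B| = 27 + 70 - 12 = 85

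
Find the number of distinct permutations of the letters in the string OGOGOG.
6! / (3! × 3!) = 20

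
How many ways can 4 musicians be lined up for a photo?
4! = 24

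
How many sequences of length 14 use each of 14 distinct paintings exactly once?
14! = 87178291200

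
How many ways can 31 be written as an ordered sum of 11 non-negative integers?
C(31+11-1, 11-1) = C(41, 10) = 1121099408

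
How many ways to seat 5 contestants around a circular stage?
Circular: fix one position, arrange the rest. (5-1)! = 24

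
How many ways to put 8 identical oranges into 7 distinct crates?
C(8+7-1, 7-1) = C(14, 6) = 3003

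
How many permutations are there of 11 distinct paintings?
11! = 39916800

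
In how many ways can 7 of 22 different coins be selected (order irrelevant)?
C(22,7) = 22!/(7!×15!) = 170544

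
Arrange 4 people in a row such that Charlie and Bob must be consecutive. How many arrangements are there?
Treat the 2 as one block: (4-2+1)! × 2! = 6 × 2 = 12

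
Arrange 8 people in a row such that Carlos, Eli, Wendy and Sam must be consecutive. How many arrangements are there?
Treat the 4 as one block: (8-4+1)! × 4! = 120 × 24 = 2880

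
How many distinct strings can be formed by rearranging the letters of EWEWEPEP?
8! / (2! × 2! × 4!) = 420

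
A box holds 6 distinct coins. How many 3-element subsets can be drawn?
C(6,3) = 6!/(3!×3!) = 20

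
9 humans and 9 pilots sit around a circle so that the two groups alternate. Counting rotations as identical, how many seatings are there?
Fix one of the humans: (9-1)! ways for the remaining humans, × 9! ways for the pilots = 40320 × 362880 = 14631321600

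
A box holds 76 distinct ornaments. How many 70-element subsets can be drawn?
C(76,70) = 76!/(70!×6!) = 218618940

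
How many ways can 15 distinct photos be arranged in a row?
15! = 1307674368000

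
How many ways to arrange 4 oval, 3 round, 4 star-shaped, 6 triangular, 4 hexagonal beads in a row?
21! / (4! × 3! × 4! × 6! × 4!) = 855512658000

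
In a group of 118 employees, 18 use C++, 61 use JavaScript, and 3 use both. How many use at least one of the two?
|A∪B| = |A| + |B| - |A∩B| = 18 + 61 - 3 = 76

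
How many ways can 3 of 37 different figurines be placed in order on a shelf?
P(37,3) = 37!/(37-3)! = 46620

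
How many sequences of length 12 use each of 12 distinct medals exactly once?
12! = 479001600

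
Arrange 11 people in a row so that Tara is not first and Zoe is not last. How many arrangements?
By inclusion-exclusion: 11! - 2×(11-1)! + (11-2)! = 39916800 - 7257600 + 362880 = 33022080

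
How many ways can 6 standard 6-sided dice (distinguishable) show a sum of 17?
Coefficient of x^17 in (x + x² + ... + x^6)^6. By inclusion-exclusion on dice exceeding 6: Σ_j (-1)^j C(6,j)·C(17-1-6j, 5) = C(6,0)·C(16,5) - C(6,1)·C(10,5) = 1·4368 - 6·252 = 2856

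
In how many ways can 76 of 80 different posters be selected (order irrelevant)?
C(80,76) = 80!/(76!×4!) = 1581580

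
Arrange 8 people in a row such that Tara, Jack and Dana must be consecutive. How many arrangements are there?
Treat the 3 as one block: (8-3+1)! × 3! = 720 × 6 = 4320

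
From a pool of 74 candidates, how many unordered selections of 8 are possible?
C(74,8) = 74!/(8!×66!) = 15071474661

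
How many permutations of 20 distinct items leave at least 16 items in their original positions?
Exactly j fixed points: C(20,j)·!(20-j); sum over j ≥ 16 (derangement numbers via !m = (m-1)·(!(m-1) + !(m-2)): !0..!4 = 1, 0, 1, 2, 9). Σ_{j=16}^{20} C(20,j)·!(20-j) = C(20,16)·!4 + C(20,17)·!3 + C(20,18)·!2 + C(20,19)·!1 + C(20,20)·!0 = 4845·9 + 1140·2 + 190·1 + 20·0 + 1·1 = 46076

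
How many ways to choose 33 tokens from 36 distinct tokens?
C(36,33) = 36!/(33!×3!) = 7140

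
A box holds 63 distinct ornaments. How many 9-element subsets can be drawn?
C(63,9) = 63!/(9!×54!) = 23667689815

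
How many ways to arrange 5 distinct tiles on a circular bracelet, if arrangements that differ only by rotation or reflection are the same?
(5-1)!/2 = 24/2 = 12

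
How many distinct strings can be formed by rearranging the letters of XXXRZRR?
7! / (1! × 3! × 3!) = 140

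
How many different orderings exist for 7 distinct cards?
7! = 5040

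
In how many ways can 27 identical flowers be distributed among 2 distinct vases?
C(27+2-1, 2-1) = C(28, 1) = 28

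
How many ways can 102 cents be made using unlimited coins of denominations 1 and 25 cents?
Coefficient of x^102 in 1/(1-x^1) · 1/(1-x^25). Use j coins of 25 for j = 0..⌊102/25⌋ = 4, the rest in 1s: 4 + 1 = 5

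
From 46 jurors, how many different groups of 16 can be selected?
C(46,16) = 46!/(16!×30!) = 991493848554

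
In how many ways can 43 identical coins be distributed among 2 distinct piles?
C(43+2-1, 2-1) = C(44, 1) = 44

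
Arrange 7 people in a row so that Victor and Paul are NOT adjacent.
Total - adjacent = 7! - (7-1)!×2 = 5040 - 1440 = 3600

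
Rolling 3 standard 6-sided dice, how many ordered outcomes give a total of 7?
Coefficient of x^7 in (x + x² + ... + x^6)^3. By inclusion-exclusion on dice exceeding 6: Σ_j (-1)^j C(3,j)·C(7-1-6j, 2) = C(3,0)·C(6,2) = 1·15 = 15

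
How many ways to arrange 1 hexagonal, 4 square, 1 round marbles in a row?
6! / (1! × 4! × 1!) = 30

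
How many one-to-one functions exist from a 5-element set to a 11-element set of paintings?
P(11,5) = 11!/(11-5)! = 55440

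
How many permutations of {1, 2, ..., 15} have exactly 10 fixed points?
Choose the 10 fixed points C(15,10) = 3003, derange the rest: !5 = Σ_{j=0}^{5} (-1)^j·5!/j! = 120 - 120 + 60 - 20 + 5 - 1 = 44. Product = 3003 × 44 = 132132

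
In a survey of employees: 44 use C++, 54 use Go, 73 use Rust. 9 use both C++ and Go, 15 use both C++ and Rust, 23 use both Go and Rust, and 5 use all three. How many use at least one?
|A∪B∪C| = 44+54+73-9-15-23+5 = 129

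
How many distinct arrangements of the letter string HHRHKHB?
7! / (4! × 1! × 1! × 1!) = 210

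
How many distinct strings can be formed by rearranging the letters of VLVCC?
5! / (2! × 1! × 2!) = 30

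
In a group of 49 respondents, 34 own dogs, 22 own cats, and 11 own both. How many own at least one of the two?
|A∪B| = |A| + |B| - |A∩B| = 34 + 22 - 11 = 45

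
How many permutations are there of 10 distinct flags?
10! = 3628800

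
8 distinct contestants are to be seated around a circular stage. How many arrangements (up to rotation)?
Circular: fix one position, arrange the rest. (8-1)! = 5040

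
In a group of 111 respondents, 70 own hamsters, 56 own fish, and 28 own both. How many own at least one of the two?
|A∪B| = |A| + |B| - |A∩B| = 70 + 56 - 28 = 98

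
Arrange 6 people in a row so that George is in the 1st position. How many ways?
Fix one position: (6-1)! = 120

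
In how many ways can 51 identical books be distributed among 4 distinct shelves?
C(51+4-1, 4-1) = C(54, 3) = 24804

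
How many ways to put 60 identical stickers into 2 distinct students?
C(60+2-1, 2-1) = C(61, 1) = 61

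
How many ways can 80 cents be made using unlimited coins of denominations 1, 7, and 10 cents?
Coefficient of x^80 in 1/(1-x^1) · 1/(1-x^7) · 1/(1-x^10). Case on j = number of 10-cent coins (j = 0..8); remainder r = 80 - 10j is made from {1,7} in ⌊r/7⌋+1 ways. r = 80, 70, 60, 50, 40, 30, 20, 10, 0 → 12 + 11 + 9 + 8 + 6 + 5 + 3 + 2 + 1 = 57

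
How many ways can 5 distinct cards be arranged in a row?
5! = 120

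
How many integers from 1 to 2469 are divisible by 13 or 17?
⌊2469/13⌋ + ⌊2469/17⌋ - ⌊2469/221⌋ = 189 + 145 - 11 = 323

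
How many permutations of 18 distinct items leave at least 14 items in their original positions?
Exactly j fixed points: C(18,j)·!(18-j); sum over j ≥ 14 (derangement numbers via !m = (m-1)·(!(m-1) + !(m-2)): !0..!4 = 1, 0, 1, 2, 9). Σ_{j=14}^{18} C(18,j)·!(18-j) = C(18,14)·!4 + C(18,15)·!3 + C(18,16)·!2 + C(18,17)·!1 + C(18,18)·!0 = 3060·9 + 816·2 + 153·1 + 18·0 + 1·1 = 29326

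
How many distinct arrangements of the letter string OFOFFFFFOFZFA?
13! / (8! × 1! × 3! × 1!) = 25740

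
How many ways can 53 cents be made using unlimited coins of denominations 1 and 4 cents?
Coefficient of x^53 in 1/(1-x^1) · 1/(1-x^4). Use j coins of 4 for j = 0..⌊53/4⌋ = 13, the rest in 1s: 13 + 1 = 14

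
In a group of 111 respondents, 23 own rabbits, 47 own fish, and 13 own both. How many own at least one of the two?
|A∪B| = |A| + |B| - |A∩B| = 23 + 47 - 13 = 57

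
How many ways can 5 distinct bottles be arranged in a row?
5! = 120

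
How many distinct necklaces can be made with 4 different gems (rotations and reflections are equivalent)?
(4-1)!/2 = 6/2 = 3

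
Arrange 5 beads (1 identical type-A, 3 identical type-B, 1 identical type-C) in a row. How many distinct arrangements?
5! / (1! × 3! × 1!) = 20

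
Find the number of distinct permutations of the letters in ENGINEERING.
11! / (3! × 3! × 2! × 2! × 1!) = 277200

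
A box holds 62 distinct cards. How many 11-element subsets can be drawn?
C(62,11) = 62!/(11!×51!) = 508271323092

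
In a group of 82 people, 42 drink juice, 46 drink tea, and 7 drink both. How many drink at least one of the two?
|A∪B| = |A| + |B| - |A∩B| = 42 + 46 - 7 = 81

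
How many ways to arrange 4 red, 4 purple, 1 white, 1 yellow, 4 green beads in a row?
14! / (4! × 4! × 1! × 1! × 4!) = 6306300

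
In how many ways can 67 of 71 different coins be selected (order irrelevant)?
C(71,67) = 71!/(67!×4!) = 971635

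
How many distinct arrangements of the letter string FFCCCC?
6! / (4! × 2!) = 15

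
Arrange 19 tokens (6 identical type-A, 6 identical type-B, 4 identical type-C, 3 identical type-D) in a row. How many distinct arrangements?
19! / (6! × 6! × 4! × 3!) = 1629547920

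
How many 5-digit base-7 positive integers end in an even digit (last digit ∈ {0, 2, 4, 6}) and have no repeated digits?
Last∈{0,2,4,6}. Last=0: 360. Last nonzero: 3×5×P(5,3) = 900. Total = 1260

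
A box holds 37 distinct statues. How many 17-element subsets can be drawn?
C(37,17) = 37!/(17!×20!) = 15905368710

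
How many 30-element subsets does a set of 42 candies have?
C(42,30) = 42!/(30!×12!) = 11058116888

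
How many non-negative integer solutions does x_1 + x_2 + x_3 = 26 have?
C(26+3-1, 3-1) = C(28, 2) = 378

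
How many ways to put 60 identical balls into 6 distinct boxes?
C(60+6-1, 6-1) = C(65, 5) = 8259888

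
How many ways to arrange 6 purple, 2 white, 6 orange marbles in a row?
14! / (6! × 2! × 6!) = 84084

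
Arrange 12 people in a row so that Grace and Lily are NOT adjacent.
Total - adjacent = 12! - (12-1)!×2 = 479001600 - 79833600 = 399168000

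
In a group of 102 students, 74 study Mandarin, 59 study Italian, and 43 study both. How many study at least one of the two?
|A∪B| = |A| + |B| - |A∩B| = 74 + 59 - 43 = 90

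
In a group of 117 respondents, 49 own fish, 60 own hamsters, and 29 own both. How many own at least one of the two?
|A∪B| = |A| + |B| - |A∩B| = 49 + 60 - 29 = 80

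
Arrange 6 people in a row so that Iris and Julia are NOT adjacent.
Total - adjacent = 6! - (6-1)!×2 = 720 - 240 = 480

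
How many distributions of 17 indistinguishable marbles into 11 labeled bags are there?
C(17+11-1, 11-1) = C(27, 10) = 8436285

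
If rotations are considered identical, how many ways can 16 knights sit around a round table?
Circular: fix one position, arrange the rest. (16-1)! = 1307674368000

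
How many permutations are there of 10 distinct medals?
10! = 3628800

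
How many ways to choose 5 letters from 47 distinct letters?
C(47,5) = 47!/(5!×42!) = 1533939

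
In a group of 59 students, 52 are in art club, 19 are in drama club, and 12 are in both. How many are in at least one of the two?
|A∪B| = |A| + |B| - |A∩B| = 52 + 19 - 12 = 59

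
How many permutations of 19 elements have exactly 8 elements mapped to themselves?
Choose the 8 fixed points C(19,8) = 75582, derange the rest: !11 = Σ_{j=0}^{11} (-1)^j·11!/j! = 39916800 - 39916800 + 19958400 - 6652800 + 1663200 - 332640 + 55440 - 7920 + 990 - 110 + 11 - 1 = 14684570. Product = 75582 × 14684570 = 1109889169740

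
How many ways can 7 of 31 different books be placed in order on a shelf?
P(31,7) = 31!/(31-7)! = 13253058000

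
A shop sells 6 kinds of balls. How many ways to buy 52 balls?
C(52+6-1, 6-1) = C(57, 5) = 4187106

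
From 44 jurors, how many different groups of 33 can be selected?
C(44,33) = 44!/(33!×11!) = 7669339132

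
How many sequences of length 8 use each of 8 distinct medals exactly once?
8! = 40320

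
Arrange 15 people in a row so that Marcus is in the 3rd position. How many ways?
Fix one position: (15-1)! = 87178291200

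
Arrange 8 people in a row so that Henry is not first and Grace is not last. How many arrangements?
By inclusion-exclusion: 8! - 2×(8-1)! + (8-2)! = 40320 - 10080 + 720 = 30960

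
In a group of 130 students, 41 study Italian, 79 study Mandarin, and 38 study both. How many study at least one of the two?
|A∪B| = |A| + |B| - |A∩B| = 41 + 79 - 38 = 82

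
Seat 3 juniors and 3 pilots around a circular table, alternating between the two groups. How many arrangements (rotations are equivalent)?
Fix one of the juniors: (3-1)! ways for the remaining juniors, × 3! ways for the pilots = 2 × 6 = 12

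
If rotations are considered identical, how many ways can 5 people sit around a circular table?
Circular: fix one position, arrange the rest. (5-1)! = 24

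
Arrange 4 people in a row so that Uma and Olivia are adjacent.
Treat as block: (4-1)! × 2! = 6 × 2 = 12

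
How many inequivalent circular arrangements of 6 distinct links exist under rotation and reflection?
(6-1)!/2 = 120/2 = 60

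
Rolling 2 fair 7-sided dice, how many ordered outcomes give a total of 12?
Coefficient of x^12 in (x + x² + ... + x^7)^2. By inclusion-exclusion on dice exceeding 7: Σ_j (-1)^j C(2,j)·C(12-1-7j, 1) = C(2,0)·C(11,1) - C(2,1)·C(4,1) = 1·11 - 2·4 = 3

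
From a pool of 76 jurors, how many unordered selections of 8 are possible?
C(76,8) = 76!/(8!×68!) = 18855883575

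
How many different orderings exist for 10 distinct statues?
10! = 3628800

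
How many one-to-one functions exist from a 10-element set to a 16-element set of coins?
P(16,10) = 16!/(16-10)! = 29059430400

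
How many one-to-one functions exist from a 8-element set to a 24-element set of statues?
P(24,8) = 24!/(24-8)! = 29654190720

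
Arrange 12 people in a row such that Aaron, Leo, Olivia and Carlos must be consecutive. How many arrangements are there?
Treat the 4 as one block: (12-4+1)! × 4! = 362880 × 24 = 8709120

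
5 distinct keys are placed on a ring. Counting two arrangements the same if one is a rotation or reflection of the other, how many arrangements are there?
(5-1)!/2 = 24/2 = 12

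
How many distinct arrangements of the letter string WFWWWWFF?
8! / (3! × 5!) = 56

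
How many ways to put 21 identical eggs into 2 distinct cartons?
C(21+2-1, 2-1) = C(22, 1) = 22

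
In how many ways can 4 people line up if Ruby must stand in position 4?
Fix one position: (4-1)! = 6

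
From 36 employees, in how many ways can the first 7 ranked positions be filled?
P(36,7) = 36!/(36-7)! = 42072307200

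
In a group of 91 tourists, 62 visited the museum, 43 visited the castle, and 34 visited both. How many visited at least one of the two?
|A∪B| = |A| + |B| - |A∩B| = 62 + 43 - 34 = 71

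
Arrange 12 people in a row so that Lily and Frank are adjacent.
Treat as block: (12-1)! × 2! = 39916800 × 2 = 79833600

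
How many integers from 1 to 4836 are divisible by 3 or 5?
⌊4836/3⌋ + ⌊4836/5⌋ - ⌊4836/15⌋ = 1612 + 967 - 322 = 2257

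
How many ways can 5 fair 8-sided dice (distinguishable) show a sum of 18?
Coefficient of x^18 in (x + x² + ... + x^8)^5. By inclusion-exclusion on dice exceeding 8: Σ_j (-1)^j C(5,j)·C(18-1-8j, 4) = C(5,0)·C(17,4) - C(5,1)·C(9,4) = 1·2380 - 5·126 = 1750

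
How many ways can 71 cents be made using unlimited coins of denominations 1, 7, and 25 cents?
Coefficient of x^71 in 1/(1-x^1) · 1/(1-x^7) · 1/(1-x^25). Case on j = number of 25-cent coins (j = 0..2); remainder r = 71 - 25j is made from {1,7} in ⌊r/7⌋+1 ways. r = 71, 46, 21 → 11 + 7 + 4 = 22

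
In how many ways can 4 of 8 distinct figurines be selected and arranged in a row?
P(8,4) = 8!/(8-4)! = 1680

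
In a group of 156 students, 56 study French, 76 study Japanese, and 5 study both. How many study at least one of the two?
|A∪B| = |A| + |B| - |A∩B| = 56 + 76 - 5 = 127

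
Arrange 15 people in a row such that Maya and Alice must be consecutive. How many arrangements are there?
Treat the 2 as one block: (15-2+1)! × 2! = 87178291200 × 2 = 174356582400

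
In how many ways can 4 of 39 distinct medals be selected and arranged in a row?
P(39,4) = 39!/(39-4)! = 1974024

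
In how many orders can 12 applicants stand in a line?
12! = 479001600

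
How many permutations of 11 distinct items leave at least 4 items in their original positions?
Exactly j fixed points: C(11,j)·!(11-j); sum over j ≥ 4 (derangement numbers via !m = (m-1)·(!(m-1) + !(m-2)): !0..!7 = 1, 0, 1, 2, 9, 44, 265, 1854). Σ_{j=4}^{11} C(11,j)·!(11-j) = C(11,4)·!7 + C(11,5)·!6 + C(11,6)·!5 + C(11,7)·!4 + C(11,8)·!3 + C(11,9)·!2 + C(11,10)·!1 + C(11,11)·!0 = 330·1854 + 462·265 + 462·44 + 330·9 + 165·2 + 55·1 + 11·0 + 1·1 = 757934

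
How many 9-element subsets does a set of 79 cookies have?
C(79,9) = 79!/(9!×70!) = 205811513765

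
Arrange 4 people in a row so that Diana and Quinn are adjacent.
Treat as block: (4-1)! × 2! = 6 × 2 = 12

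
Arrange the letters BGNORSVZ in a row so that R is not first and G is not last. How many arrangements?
By inclusion-exclusion: 8! - 2×(8-1)! + (8-2)! = 40320 - 10080 + 720 = 30960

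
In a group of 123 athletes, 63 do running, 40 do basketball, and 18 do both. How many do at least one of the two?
|A∪B| = |A| + |B| - |A∩B| = 63 + 40 - 18 = 85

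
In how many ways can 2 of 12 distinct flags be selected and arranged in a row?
P(12,2) = 12!/(12-2)! = 132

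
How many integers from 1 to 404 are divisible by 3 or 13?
⌊404/3⌋ + ⌊404/13⌋ - ⌊404/39⌋ = 134 + 31 - 10 = 155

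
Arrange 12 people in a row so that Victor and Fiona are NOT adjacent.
Total - adjacent = 12! - (12-1)!×2 = 479001600 - 79833600 = 399168000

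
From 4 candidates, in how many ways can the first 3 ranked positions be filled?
P(4,3) = 4!/(4-3)! = 24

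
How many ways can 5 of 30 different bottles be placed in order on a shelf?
P(30,5) = 30!/(30-5)! = 17100720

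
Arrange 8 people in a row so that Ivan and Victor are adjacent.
Treat as block: (8-1)! × 2! = 5040 × 2 = 10080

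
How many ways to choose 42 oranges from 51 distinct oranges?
C(51,42) = 51!/(42!×9!) = 3042312350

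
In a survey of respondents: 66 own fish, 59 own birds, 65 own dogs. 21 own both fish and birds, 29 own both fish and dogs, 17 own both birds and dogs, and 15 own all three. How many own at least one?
|A∪B∪C| = 66+59+65-21-29-17+15 = 138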